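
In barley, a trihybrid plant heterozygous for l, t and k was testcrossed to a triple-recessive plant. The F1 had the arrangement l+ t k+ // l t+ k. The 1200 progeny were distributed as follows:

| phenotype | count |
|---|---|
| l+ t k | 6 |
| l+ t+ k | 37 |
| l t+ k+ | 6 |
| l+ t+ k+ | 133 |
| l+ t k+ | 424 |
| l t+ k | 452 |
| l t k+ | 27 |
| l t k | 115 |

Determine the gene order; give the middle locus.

k

The two rarest classes, l+ t k and l t+ k+, are the double crossovers. Comparing them with the parentals, only the k allele has switched, so k is the middle locus and the order is t – k – l.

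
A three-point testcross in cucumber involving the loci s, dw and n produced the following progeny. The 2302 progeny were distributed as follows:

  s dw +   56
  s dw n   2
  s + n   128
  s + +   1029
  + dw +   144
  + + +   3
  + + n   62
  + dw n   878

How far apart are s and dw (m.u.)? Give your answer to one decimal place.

5.3 m.u.

The two most frequent reciprocal classes, s + + and + dw n, are the parental types, so the F1 was s + + / + dw n.
The two rarest classes, + + + and s dw n, are the double crossovers. Comparing them with the parentals, only the s allele has switched, so s is the middle locus and the order is n – s – dw.
Crossovers in the s–dw interval produce the single-crossover classes s dw + and + + n (56 + 62 = 118) plus the double crossovers (5).
RF(s–dw) = (118 + 5) / 2302 = 123/2302 = 0.0534 → 5.3 m.u.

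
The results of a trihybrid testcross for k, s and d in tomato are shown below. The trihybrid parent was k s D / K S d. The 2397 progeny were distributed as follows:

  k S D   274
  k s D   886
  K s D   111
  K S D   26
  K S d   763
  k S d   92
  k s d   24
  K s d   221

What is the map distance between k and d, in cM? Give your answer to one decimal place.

10.6 cM

The two rarest classes, k s d and K S D, are the double crossovers. Comparing them with the parentals, only the d allele has switched, so d is the middle locus and the order is s – d – k.
Crossovers in the d–k interval produce the single-crossover classes K s D and k S d (111 + 92 = 203) plus the double crossovers (50).
RF(d–k) = (203 + 50) / 2397 = 253/2397 = 0.1055 → 10.6 cM.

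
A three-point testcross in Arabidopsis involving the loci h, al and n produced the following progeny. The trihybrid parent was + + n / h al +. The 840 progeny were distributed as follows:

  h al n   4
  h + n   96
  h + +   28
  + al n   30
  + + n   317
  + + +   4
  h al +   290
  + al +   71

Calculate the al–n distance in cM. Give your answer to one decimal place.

7.9 cM

The two rarest classes, + + + and h al n, are the double crossovers. Comparing them with the parentals, only the n allele has switched, so n is the middle locus and the order is h – n – al.
Crossovers in the n–al interval produce the single-crossover classes + al n and h + + (30 + 28 = 58) plus the double crossovers (8).
RF(n–al) = (58 + 8) / 840 = 66/840 = 0.0786 → 7.9 cM.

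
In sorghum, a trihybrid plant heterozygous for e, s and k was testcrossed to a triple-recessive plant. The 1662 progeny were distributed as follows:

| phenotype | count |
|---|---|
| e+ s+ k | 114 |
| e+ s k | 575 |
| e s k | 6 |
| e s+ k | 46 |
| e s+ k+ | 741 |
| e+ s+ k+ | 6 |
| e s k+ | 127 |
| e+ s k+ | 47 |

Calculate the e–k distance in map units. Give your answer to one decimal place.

6.3 map units

The two most frequent reciprocal classes, e+ s k and e s+ k+, are the parental types, so the F1 was e+ s k / e s+ k+.
The two rarest classes, e s k and e+ s+ k+, are the double crossovers. Comparing them with the parentals, only the e allele has switched, so e is the middle locus and the order is s – e – k.
Crossovers in the e–k interval produce the single-crossover classes e+ s k+ and e s+ k (47 + 46 = 93) plus the double crossovers (12).
RF(e–k) = (93 + 12) / 1662 = 105/1662 = 0.0632 → 6.3 map units.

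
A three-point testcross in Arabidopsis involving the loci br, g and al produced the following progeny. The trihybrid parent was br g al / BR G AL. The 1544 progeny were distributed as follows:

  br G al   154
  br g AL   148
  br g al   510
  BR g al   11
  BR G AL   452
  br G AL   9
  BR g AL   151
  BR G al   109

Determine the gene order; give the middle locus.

br

The two rarest classes, BR g al and br G AL, are the double crossovers. Comparing them with the parentals, only the br allele has switched, so br is the middle locus and the order is al – br – g.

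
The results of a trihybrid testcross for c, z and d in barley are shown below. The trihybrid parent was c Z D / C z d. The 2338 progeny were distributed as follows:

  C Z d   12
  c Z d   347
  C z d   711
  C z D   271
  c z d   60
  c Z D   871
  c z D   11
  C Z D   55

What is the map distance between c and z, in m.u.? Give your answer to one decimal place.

The two rarest classes, c z D and C Z d, are the double crossovers. Comparing them with the parentals, only the z allele has switched, so z is the middle locus and the order is d – z – c.
Crossovers in the z–c interval produce the single-crossover classes C Z D and c z d (55 + 60 = 115) plus the double crossovers (23).
RF(z–c) = (115 + 23) / 2338 = 138/2338 = 0.0590 → 5.9 m.u.

5.9 m.u.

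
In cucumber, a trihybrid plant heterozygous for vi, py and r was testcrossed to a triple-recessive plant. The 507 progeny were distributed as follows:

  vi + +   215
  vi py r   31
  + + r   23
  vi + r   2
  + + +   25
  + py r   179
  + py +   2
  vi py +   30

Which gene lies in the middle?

The two most frequent reciprocal classes, vi + + and + py r, are the parental types, so the F1 was vi + + / + py r.
The two rarest classes, vi + r and + py +, are the double crossovers. Comparing them with the parentals, only the r allele has switched, so r is the middle locus and the order is vi – r – py.

r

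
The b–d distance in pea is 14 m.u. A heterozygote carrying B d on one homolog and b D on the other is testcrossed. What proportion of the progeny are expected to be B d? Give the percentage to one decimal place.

43.0%

A map distance of 14 m.u. corresponds to a recombination frequency of 0.140.
The F1 is B d / b D, so B d is a parental gamete class with expected frequency (1 − r)/2 = 0.860/2 = 0.4300.
That is 0.4300 = 43.0% of the progeny.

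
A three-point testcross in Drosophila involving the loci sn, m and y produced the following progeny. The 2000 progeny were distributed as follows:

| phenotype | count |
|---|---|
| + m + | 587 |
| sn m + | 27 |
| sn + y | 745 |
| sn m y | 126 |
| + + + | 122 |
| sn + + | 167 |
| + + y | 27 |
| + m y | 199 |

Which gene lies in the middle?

sn

The two most frequent reciprocal classes, + m + and sn + y, are the parental types, so the F1 was + m + / sn + y.
The two rarest classes, sn m + and + + y, are the double crossovers. Comparing them with the parentals, only the sn allele has switched, so sn is the middle locus and the order is y – sn – m.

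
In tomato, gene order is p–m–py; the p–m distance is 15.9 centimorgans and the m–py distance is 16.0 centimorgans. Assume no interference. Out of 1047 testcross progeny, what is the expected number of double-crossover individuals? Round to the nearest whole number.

Map distances give recombination frequencies of 0.159 and 0.160 for the two intervals.
With no interference, expected double-crossover frequency = 0.159 × 0.160 = 0.02544.
Expected number = 0.02544 × 1047 = 26.64 ≈ 27.

27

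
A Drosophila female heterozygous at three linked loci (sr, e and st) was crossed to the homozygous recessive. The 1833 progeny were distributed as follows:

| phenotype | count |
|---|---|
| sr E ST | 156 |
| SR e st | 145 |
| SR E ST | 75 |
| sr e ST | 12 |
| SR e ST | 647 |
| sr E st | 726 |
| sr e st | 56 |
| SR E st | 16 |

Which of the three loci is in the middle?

The two most frequent reciprocal classes, SR e ST and sr E st, are the parental types, so the F1 was SR e ST / sr E st.
The two rarest classes, sr e ST and SR E st, are the double crossovers. Comparing them with the parentals, only the sr allele has switched, so sr is the middle locus and the order is e – sr – st.

sr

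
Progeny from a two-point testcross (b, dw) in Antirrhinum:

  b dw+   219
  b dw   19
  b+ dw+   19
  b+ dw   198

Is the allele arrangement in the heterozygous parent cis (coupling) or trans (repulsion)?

trans

The two most frequent classes are b+ dw (198) and b dw+ (219); these are the parental (non-recombinant) types.
So the F1 carried b+ dw on one chromosome and b dw+ on the other — the recessive alleles are on opposite chromosomes (trans / repulsion).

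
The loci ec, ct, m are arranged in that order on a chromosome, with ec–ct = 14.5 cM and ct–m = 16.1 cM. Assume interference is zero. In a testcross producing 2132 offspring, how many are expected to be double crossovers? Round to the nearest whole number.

Map distances give recombination frequencies of 0.145 and 0.161 for the two intervals.
With no interference, expected double-crossover frequency = 0.145 × 0.161 = 0.02334.
Expected number = 0.02334 × 2132 = 49.77 ≈ 50.

50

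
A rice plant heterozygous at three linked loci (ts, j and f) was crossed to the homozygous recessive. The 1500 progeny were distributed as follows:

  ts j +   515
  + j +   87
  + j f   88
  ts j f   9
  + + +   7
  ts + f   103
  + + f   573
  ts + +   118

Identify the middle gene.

f

The two most frequent reciprocal classes, ts j + and + + f, are the parental types, so the F1 was ts j + / + + f.
The two rarest classes, ts j f and + + +, are the double crossovers. Comparing them with the parentals, only the f allele has switched, so f is the middle locus and the order is ts – f – j.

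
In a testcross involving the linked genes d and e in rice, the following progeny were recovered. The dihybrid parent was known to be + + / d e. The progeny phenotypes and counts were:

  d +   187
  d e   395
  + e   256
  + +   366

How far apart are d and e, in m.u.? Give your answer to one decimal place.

The recombinant classes are + e and d +: 256 + 187 = 443.
Recombination frequency = 443/1204 = 0.3679 ≈ 36.8%, i.e. 36.8 m.u.

36.8 m.u.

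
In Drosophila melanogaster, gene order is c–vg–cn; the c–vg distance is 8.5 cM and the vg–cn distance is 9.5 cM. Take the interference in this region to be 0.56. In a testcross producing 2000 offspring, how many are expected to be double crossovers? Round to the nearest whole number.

Map distances give recombination frequencies of 0.085 and 0.095 for the two intervals.
With interference 0.56 (so coincidence = 0.44), expected double-crossover frequency = 0.085 × 0.095 × 0.44 = 0.00355.
Expected number = 0.00355 × 2000 = 7.11 ≈ 7.

7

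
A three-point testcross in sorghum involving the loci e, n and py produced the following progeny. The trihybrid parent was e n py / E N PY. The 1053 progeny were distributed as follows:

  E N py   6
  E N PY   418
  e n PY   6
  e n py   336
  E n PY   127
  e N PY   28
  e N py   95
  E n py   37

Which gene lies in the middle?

py

The two rarest classes, e n PY and E N py, are the double crossovers. Comparing them with the parentals, only the py allele has switched, so py is the middle locus and the order is e – py – n.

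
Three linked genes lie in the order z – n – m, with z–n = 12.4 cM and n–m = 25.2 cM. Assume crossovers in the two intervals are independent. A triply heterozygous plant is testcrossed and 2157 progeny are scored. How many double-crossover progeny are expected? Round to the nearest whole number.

67

Map distances give recombination frequencies of 0.124 and 0.252 for the two intervals.
With no interference, expected double-crossover frequency = 0.124 × 0.252 = 0.03125.
Expected number = 0.03125 × 2157 = 67.40 ≈ 67.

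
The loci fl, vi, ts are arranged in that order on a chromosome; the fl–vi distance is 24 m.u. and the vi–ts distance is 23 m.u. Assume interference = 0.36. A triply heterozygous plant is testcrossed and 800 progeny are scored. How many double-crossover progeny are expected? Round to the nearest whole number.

28

Map distances give recombination frequencies of 0.240 and 0.230 for the two intervals.
With interference 0.36 (so coincidence = 0.64), expected double-crossover frequency = 0.240 × 0.230 × 0.64 = 0.03533.
Expected number = 0.03533 × 800 = 28.26 ≈ 28.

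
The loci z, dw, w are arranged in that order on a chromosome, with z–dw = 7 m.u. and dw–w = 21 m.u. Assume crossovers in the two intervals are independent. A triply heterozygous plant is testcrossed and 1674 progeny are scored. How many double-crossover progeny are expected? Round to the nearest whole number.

25

Map distances give recombination frequencies of 0.070 and 0.210 for the two intervals.
With no interference, expected double-crossover frequency = 0.070 × 0.210 = 0.01470.
Expected number = 0.01470 × 1674 = 24.61 ≈ 25.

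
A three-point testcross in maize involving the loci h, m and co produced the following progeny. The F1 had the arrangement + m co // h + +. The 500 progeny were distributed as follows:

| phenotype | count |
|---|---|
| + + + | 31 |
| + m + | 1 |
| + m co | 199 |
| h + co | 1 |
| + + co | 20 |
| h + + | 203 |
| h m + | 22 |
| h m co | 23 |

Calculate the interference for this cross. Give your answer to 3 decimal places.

0.594

The two rarest classes, + m + and h + co, are the double crossovers. Comparing them with the parentals, only the co allele has switched, so co is the middle locus and the order is m – co – h.
m–co: (42 + 2)/500 = 0.0880; co–h: (54 + 2)/500 = 0.1120.
Expected DCO frequency = 0.0880 × 0.1120 ≈ 0.00986; observed = 2/500 ≈ 0.00400.
Coefficient of coincidence = 0.00400/0.00986 ≈ 0.406; interference = 1 − 0.406 = 0.594.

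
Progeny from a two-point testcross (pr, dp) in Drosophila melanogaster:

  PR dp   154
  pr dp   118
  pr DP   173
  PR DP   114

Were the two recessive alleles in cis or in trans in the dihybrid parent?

The two most frequent classes are PR dp (154) and pr DP (173); these are the parental (non-recombinant) types.
So the F1 carried PR dp on one chromosome and pr DP on the other — the recessive alleles are on opposite chromosomes (trans / repulsion).

trans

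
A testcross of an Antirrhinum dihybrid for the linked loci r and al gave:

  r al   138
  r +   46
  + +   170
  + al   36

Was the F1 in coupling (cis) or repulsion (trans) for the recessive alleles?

The two most frequent classes are + + (170) and r al (138); these are the parental (non-recombinant) types.
So the F1 carried + + on one chromosome and r al on the other — the recessive alleles are on the same chromosome (cis / coupling).

cis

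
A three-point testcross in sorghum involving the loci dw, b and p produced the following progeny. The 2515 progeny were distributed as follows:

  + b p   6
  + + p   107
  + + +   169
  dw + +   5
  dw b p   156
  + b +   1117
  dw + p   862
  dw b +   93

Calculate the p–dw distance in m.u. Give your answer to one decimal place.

8.4 m.u.

The two most frequent reciprocal classes, dw + p and + b +, are the parental types, so the F1 was dw + p / + b +.
The two rarest classes, dw + + and + b p, are the double crossovers. Comparing them with the parentals, only the p allele has switched, so p is the middle locus and the order is dw – p – b.
Crossovers in the dw–p interval produce the single-crossover classes + + p and dw b + (107 + 93 = 200) plus the double crossovers (11).
RF(dw–p) = (200 + 11) / 2515 = 211/2515 = 0.0839 → 8.4 m.u.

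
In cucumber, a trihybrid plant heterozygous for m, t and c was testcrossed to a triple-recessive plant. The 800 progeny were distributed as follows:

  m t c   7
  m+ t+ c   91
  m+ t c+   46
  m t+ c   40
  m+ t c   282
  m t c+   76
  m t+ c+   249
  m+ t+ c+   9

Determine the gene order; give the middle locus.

The two most frequent reciprocal classes, m+ t c and m t+ c+, are the parental types, so the F1 was m+ t c / m t+ c+.
The two rarest classes, m t c and m+ t+ c+, are the double crossovers. Comparing them with the parentals, only the m allele has switched, so m is the middle locus and the order is c – m – t.

m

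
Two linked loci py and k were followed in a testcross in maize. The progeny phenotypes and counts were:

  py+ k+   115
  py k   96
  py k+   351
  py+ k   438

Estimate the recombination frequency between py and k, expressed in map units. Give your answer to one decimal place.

21.1 map units

The two most frequent classes, py+ k (438) and py k+ (351), are the parental types, so the F1 was py+ k / py k+.
The recombinant classes are py+ k+ and py k: 115 + 96 = 211.
Recombination frequency = 211/1000 = 0.2110 ≈ 21.1%, i.e. 21.1 map units.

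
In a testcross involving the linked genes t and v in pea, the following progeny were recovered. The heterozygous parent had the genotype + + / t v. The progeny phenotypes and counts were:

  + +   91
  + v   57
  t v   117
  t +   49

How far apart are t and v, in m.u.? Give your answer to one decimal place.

33.8 m.u.

The recombinant classes are + v and t +: 57 + 49 = 106.
Recombination frequency = 106/314 = 0.3376 ≈ 33.8%, i.e. 33.8 m.u.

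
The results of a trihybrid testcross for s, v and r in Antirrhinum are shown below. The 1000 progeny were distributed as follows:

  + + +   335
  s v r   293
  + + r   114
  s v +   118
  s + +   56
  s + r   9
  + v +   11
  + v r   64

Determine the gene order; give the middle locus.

The two most frequent reciprocal classes, s v r and + + +, are the parental types, so the F1 was s v r / + + +.
The two rarest classes, s + r and + v +, are the double crossovers. Comparing them with the parentals, only the v allele has switched, so v is the middle locus and the order is s – v – r.

v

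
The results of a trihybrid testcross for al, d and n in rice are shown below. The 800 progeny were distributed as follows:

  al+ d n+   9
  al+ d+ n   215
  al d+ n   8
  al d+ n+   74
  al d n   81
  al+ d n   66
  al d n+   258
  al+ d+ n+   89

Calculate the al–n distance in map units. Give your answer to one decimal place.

23.4 map units

The two most frequent reciprocal classes, al+ d+ n and al d n+, are the parental types, so the F1 was al+ d+ n / al d n+.
The two rarest classes, al d+ n and al+ d n+, are the double crossovers. Comparing them with the parentals, only the al allele has switched, so al is the middle locus and the order is d – al – n.
Crossovers in the al–n interval produce the single-crossover classes al+ d+ n+ and al d n (89 + 81 = 170) plus the double crossovers (17).
RF(al–n) = (170 + 17) / 800 = 187/800 = 0.2338 → 23.4 map units.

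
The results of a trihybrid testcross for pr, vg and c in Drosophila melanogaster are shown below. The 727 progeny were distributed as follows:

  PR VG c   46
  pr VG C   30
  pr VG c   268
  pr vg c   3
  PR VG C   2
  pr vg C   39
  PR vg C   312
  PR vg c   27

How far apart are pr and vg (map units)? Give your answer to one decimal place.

The two most frequent reciprocal classes, PR vg C and pr VG c, are the parental types, so the F1 was PR vg C / pr VG c.
The two rarest classes, PR VG C and pr vg c, are the double crossovers. Comparing them with the parentals, only the vg allele has switched, so vg is the middle locus and the order is c – vg – pr.
Crossovers in the vg–pr interval produce the single-crossover classes pr vg C and PR VG c (39 + 46 = 85) plus the double crossovers (5).
RF(vg–pr) = (85 + 5) / 727 = 90/727 = 0.1238 → 12.4 map units.

12.4 map units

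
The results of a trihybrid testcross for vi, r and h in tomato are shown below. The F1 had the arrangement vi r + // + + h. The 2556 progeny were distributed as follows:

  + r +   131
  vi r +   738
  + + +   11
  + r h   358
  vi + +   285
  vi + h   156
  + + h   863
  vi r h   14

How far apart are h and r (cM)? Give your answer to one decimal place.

The two rarest classes, vi r h and + + +, are the double crossovers. Comparing them with the parentals, only the h allele has switched, so h is the middle locus and the order is vi – h – r.
Crossovers in the h–r interval produce the single-crossover classes vi + + and + r h (285 + 358 = 643) plus the double crossovers (25).
RF(h–r) = (643 + 25) / 2556 = 668/2556 = 0.2613 → 26.1 cM.

26.1 cM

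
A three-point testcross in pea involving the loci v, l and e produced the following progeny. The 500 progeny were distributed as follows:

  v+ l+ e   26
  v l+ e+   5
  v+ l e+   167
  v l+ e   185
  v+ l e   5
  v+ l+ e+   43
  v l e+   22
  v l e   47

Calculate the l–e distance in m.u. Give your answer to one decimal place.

The two most frequent reciprocal classes, v l+ e and v+ l e+, are the parental types, so the F1 was v l+ e / v+ l e+.
The two rarest classes, v l+ e+ and v+ l e, are the double crossovers. Comparing them with the parentals, only the e allele has switched, so e is the middle locus and the order is l – e – v.
Crossovers in the l–e interval produce the single-crossover classes v l e and v+ l+ e+ (47 + 43 = 90) plus the double crossovers (10).
RF(l–e) = (90 + 10) / 500 = 100/500 = 0.2000 → 20.0 m.u.

20.0 m.u.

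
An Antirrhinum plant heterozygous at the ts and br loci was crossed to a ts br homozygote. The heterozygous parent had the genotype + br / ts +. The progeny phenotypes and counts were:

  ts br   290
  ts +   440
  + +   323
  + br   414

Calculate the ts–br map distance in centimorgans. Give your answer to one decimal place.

41.8 centimorgans

The recombinant classes are + + and ts br: 323 + 290 = 613.
Recombination frequency = 613/1467 = 0.4179 ≈ 41.8%, i.e. 41.8 centimorgans.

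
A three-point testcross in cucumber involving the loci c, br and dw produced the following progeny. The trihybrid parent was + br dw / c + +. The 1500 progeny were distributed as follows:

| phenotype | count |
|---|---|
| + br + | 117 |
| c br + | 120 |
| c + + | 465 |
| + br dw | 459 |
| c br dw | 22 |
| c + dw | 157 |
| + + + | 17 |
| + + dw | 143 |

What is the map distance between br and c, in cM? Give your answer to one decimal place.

The two rarest classes, c br dw and + + +, are the double crossovers. Comparing them with the parentals, only the c allele has switched, so c is the middle locus and the order is br – c – dw.
Crossovers in the br–c interval produce the single-crossover classes + + dw and c br + (143 + 120 = 263) plus the double crossovers (39).
RF(br–c) = (263 + 39) / 1500 = 302/1500 = 0.2013 → 20.1 cM.

20.1 cM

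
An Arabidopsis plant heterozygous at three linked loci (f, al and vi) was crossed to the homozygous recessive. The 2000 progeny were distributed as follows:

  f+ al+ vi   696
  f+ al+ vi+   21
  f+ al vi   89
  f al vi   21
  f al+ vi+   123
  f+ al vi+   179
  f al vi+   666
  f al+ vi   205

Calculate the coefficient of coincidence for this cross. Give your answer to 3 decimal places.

The two most frequent reciprocal classes, f+ al+ vi and f al vi+, are the parental types, so the F1 was f+ al+ vi / f al vi+.
The two rarest classes, f+ al+ vi+ and f al vi, are the double crossovers. Comparing them with the parentals, only the vi allele has switched, so vi is the middle locus and the order is al – vi – f.
al–vi: (212 + 42)/2000 = 0.1270; vi–f: (384 + 42)/2000 = 0.2130.
Expected DCO frequency = 0.1270 × 0.2130 ≈ 0.02705; observed = 42/2000 ≈ 0.02100.
Coefficient of coincidence = 0.02100/0.02705 ≈ 0.776.

0.776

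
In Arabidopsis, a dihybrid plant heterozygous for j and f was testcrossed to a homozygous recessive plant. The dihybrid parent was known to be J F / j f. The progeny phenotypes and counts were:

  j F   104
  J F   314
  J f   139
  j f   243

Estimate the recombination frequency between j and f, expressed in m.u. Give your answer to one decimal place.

30.4 m.u.

The recombinant classes are J f and j F: 139 + 104 = 243.
Recombination frequency = 243/800 = 0.3038 ≈ 30.4%, i.e. 30.4 m.u.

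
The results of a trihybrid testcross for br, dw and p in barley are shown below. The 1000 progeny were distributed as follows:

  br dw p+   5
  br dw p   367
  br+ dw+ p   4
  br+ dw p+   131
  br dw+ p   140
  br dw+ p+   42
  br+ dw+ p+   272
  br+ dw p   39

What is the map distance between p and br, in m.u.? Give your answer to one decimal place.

The two most frequent reciprocal classes, br+ dw+ p+ and br dw p, are the parental types, so the F1 was br+ dw+ p+ / br dw p.
The two rarest classes, br+ dw+ p and br dw p+, are the double crossovers. Comparing them with the parentals, only the p allele has switched, so p is the middle locus and the order is dw – p – br.
Crossovers in the p–br interval produce the single-crossover classes br dw+ p+ and br+ dw p (42 + 39 = 81) plus the double crossovers (9).
RF(p–br) = (81 + 9) / 1000 = 90/1000 = 0.0900 → 9.0 m.u.

9.0 m.u.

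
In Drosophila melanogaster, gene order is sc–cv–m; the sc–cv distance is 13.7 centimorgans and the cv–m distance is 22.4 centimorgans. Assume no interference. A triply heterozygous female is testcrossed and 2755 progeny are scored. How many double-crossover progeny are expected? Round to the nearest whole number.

85

Map distances give recombination frequencies of 0.137 and 0.224 for the two intervals.
With no interference, expected double-crossover frequency = 0.137 × 0.224 = 0.03069.
Expected number = 0.03069 × 2755 = 84.55 ≈ 85.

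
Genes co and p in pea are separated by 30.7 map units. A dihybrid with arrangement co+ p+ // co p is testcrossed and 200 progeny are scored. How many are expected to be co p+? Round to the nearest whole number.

A map distance of 30.7 map units corresponds to a recombination frequency of 0.307.
The F1 is co+ p+ / co p, so co p+ is a recombinant gamete class with expected frequency r/2 = 0.307/2 = 0.1535.
Expected number = 0.1535 × 200 = 30.70 ≈ 31.

31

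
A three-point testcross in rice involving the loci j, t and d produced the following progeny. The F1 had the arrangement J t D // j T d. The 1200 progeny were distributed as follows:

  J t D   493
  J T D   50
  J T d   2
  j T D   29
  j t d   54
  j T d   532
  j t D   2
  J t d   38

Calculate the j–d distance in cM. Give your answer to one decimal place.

The two rarest classes, j t D and J T d, are the double crossovers. Comparing them with the parentals, only the j allele has switched, so j is the middle locus and the order is t – j – d.
Crossovers in the j–d interval produce the single-crossover classes J t d and j T D (38 + 29 = 67) plus the double crossovers (4).
RF(j–d) = (67 + 4) / 1200 = 71/1200 = 0.0592 → 5.9 cM.

5.9 cM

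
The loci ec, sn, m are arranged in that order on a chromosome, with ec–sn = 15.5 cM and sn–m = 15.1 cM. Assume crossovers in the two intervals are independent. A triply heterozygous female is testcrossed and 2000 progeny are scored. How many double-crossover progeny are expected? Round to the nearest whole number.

47

Map distances give recombination frequencies of 0.155 and 0.151 for the two intervals.
With no interference, expected double-crossover frequency = 0.155 × 0.151 = 0.02340.
Expected number = 0.02340 × 2000 = 46.81 ≈ 47.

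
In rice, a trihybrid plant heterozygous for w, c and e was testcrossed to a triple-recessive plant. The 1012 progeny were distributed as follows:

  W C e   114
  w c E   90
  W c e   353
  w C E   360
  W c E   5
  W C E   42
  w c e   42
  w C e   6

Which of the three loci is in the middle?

The two most frequent reciprocal classes, w C E and W c e, are the parental types, so the F1 was w C E / W c e.
The two rarest classes, w C e and W c E, are the double crossovers. Comparing them with the parentals, only the e allele has switched, so e is the middle locus and the order is c – e – w.

e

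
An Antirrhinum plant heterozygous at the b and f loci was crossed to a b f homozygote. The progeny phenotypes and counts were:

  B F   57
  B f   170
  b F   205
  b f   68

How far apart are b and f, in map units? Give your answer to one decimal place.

25.0 map units

The two most frequent classes, B f (170) and b F (205), are the parental types, so the F1 was B f / b F.
The recombinant classes are B F and b f: 57 + 68 = 125.
Recombination frequency = 125/500 = 0.2500 ≈ 25.0%, i.e. 25.0 map units.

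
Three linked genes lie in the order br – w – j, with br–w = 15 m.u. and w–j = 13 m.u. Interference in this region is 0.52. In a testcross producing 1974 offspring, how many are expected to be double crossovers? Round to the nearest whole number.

18

Map distances give recombination frequencies of 0.150 and 0.130 for the two intervals.
With interference 0.52 (so coincidence = 0.48), expected double-crossover frequency = 0.150 × 0.130 × 0.48 = 0.00936.
Expected number = 0.00936 × 1974 = 18.48 ≈ 18.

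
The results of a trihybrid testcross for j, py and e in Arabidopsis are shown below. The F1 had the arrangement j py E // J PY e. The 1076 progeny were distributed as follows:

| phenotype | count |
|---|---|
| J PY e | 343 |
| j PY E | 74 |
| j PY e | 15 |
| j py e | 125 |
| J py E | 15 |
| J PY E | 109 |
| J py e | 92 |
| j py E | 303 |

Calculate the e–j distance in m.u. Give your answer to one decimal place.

The two rarest classes, J py E and j PY e, are the double crossovers. Comparing them with the parentals, only the j allele has switched, so j is the middle locus and the order is e – j – py.
Crossovers in the e–j interval produce the single-crossover classes j py e and J PY E (125 + 109 = 234) plus the double crossovers (30).
RF(e–j) = (234 + 30) / 1076 = 264/1076 = 0.2454 → 24.5 m.u.

24.5 m.u.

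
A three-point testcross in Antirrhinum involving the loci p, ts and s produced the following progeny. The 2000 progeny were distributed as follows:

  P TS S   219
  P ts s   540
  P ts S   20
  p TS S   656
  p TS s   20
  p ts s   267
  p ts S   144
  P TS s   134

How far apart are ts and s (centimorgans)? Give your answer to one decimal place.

The two most frequent reciprocal classes, P ts s and p TS S, are the parental types, so the F1 was P ts s / p TS S.
The two rarest classes, P ts S and p TS s, are the double crossovers. Comparing them with the parentals, only the s allele has switched, so s is the middle locus and the order is p – s – ts.
Crossovers in the s–ts interval produce the single-crossover classes P TS s and p ts S (134 + 144 = 278) plus the double crossovers (40).
RF(s–ts) = (278 + 40) / 2000 = 318/2000 = 0.1590 → 15.9 centimorgans.

15.9 centimorgans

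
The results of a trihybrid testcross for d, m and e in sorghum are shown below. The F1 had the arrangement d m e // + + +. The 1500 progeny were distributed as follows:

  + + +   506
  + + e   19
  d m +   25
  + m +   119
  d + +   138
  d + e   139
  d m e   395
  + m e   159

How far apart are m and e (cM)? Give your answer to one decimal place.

The two rarest classes, d m + and + + e, are the double crossovers. Comparing them with the parentals, only the e allele has switched, so e is the middle locus and the order is d – e – m.
Crossovers in the e–m interval produce the single-crossover classes d + e and + m + (139 + 119 = 258) plus the double crossovers (44).
RF(e–m) = (258 + 44) / 1500 = 302/1500 = 0.2013 → 20.1 cM.

20.1 cM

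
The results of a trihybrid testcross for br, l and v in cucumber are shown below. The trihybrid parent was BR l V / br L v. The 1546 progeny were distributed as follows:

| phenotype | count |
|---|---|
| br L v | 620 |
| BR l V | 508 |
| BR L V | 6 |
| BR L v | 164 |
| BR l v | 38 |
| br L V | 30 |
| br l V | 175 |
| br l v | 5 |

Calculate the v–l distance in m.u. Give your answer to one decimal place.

5.1 m.u.

The two rarest classes, BR L V and br l v, are the double crossovers. Comparing them with the parentals, only the l allele has switched, so l is the middle locus and the order is v – l – br.
Crossovers in the v–l interval produce the single-crossover classes BR l v and br L V (38 + 30 = 68) plus the double crossovers (11).
RF(v–l) = (68 + 11) / 1546 = 79/1546 = 0.0511 → 5.1 m.u.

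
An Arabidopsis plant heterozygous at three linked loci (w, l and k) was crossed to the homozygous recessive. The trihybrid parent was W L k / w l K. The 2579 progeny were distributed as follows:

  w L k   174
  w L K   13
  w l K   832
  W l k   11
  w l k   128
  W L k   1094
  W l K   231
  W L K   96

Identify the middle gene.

l

The two rarest classes, W l k and w L K, are the double crossovers. Comparing them with the parentals, only the l allele has switched, so l is the middle locus and the order is w – l – k.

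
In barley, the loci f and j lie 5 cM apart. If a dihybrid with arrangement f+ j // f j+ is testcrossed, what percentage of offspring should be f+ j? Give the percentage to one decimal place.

A map distance of 5 cM corresponds to a recombination frequency of 0.050.
The F1 is f+ j / f j+, so f+ j is a parental gamete class with expected frequency (1 − r)/2 = 0.950/2 = 0.4750.
That is 0.4750 = 47.5% of the progeny.

47.5%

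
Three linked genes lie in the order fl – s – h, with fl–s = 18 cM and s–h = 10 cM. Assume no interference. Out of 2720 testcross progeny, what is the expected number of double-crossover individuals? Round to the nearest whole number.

Map distances give recombination frequencies of 0.180 and 0.100 for the two intervals.
With no interference, expected double-crossover frequency = 0.180 × 0.100 = 0.01800.
Expected number = 0.01800 × 2720 = 48.96 ≈ 49.

49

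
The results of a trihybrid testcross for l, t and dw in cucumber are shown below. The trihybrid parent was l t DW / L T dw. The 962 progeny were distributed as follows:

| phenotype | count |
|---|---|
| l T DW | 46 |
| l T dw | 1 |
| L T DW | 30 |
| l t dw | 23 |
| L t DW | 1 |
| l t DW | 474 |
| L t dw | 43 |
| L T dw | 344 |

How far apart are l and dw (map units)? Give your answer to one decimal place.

5.7 map units

The two rarest classes, L t DW and l T dw, are the double crossovers. Comparing them with the parentals, only the l allele has switched, so l is the middle locus and the order is t – l – dw.
Crossovers in the l–dw interval produce the single-crossover classes l t dw and L T DW (23 + 30 = 53) plus the double crossovers (2).
RF(l–dw) = (53 + 2) / 962 = 55/962 = 0.0572 → 5.7 map units.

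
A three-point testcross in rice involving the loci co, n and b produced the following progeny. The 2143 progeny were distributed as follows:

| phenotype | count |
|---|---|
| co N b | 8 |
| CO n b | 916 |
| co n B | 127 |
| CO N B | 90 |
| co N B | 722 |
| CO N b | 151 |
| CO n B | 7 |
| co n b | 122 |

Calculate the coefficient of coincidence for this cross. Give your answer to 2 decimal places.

The two most frequent reciprocal classes, co N B and CO n b, are the parental types, so the F1 was co N B / CO n b.
The two rarest classes, co N b and CO n B, are the double crossovers. Comparing them with the parentals, only the b allele has switched, so b is the middle locus and the order is co – b – n.
co–b: (212 + 15)/2143 = 0.1059; b–n: (278 + 15)/2143 = 0.1367.
Expected DCO frequency = 0.1059 × 0.1367 ≈ 0.01448; observed = 15/2143 ≈ 0.00700.
Coefficient of coincidence = 0.00700/0.01448 ≈ 0.48.

0.48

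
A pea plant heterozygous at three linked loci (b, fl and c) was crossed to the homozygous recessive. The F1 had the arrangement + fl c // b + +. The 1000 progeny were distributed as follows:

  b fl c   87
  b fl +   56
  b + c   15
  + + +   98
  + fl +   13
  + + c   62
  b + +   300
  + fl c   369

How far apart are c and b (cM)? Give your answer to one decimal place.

The two rarest classes, + fl + and b + c, are the double crossovers. Comparing them with the parentals, only the c allele has switched, so c is the middle locus and the order is fl – c – b.
Crossovers in the c–b interval produce the single-crossover classes b fl c and + + + (87 + 98 = 185) plus the double crossovers (28).
RF(c–b) = (185 + 28) / 1000 = 213/1000 = 0.2130 → 21.3 cM.

21.3 cM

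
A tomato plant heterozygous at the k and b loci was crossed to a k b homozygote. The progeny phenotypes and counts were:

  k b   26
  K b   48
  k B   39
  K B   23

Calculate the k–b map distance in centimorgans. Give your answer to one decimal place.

36.0 centimorgans

The two most frequent classes, K b (48) and k B (39), are the parental types, so the F1 was K b / k B.
The recombinant classes are K B and k b: 23 + 26 = 49.
Recombination frequency = 49/136 = 0.3603 ≈ 36.0%, i.e. 36.0 centimorgans.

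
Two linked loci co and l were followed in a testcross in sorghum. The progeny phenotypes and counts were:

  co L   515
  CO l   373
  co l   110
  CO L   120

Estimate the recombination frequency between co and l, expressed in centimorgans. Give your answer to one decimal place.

20.6 centimorgans

The two most frequent classes, CO l (373) and co L (515), are the parental types, so the F1 was CO l / co L.
The recombinant classes are CO L and co l: 120 + 110 = 230.
Recombination frequency = 230/1118 = 0.2057 ≈ 20.6%, i.e. 20.6 centimorgans.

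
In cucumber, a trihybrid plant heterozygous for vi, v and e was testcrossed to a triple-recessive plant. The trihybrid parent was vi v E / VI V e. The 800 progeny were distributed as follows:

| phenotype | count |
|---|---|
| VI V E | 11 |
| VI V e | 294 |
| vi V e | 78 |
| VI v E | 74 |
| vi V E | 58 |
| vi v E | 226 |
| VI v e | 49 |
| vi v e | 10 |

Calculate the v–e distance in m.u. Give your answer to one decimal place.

16.0 m.u.

The two rarest classes, vi v e and VI V E, are the double crossovers. Comparing them with the parentals, only the e allele has switched, so e is the middle locus and the order is v – e – vi.
Crossovers in the v–e interval produce the single-crossover classes vi V E and VI v e (58 + 49 = 107) plus the double crossovers (21).
RF(v–e) = (107 + 21) / 800 = 128/800 = 0.1600 → 16.0 m.u.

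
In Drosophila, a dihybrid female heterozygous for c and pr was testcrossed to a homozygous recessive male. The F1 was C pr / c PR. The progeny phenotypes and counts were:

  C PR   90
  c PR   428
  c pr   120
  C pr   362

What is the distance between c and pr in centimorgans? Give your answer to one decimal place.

The recombinant classes are C PR and c pr: 90 + 120 = 210.
Recombination frequency = 210/1000 = 0.2100 ≈ 21.0%, i.e. 21.0 centimorgans.

21.0 centimorgans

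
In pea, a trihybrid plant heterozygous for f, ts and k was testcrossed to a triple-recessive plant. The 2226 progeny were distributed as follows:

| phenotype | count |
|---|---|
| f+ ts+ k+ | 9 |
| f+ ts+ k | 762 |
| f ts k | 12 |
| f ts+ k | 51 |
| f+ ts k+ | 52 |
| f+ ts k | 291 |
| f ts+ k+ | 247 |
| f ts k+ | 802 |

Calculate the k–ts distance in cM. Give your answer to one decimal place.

25.1 cM

The two most frequent reciprocal classes, f+ ts+ k and f ts k+, are the parental types, so the F1 was f+ ts+ k / f ts k+.
The two rarest classes, f+ ts+ k+ and f ts k, are the double crossovers. Comparing them with the parentals, only the k allele has switched, so k is the middle locus and the order is f – k – ts.
Crossovers in the k–ts interval produce the single-crossover classes f+ ts k and f ts+ k+ (291 + 247 = 538) plus the double crossovers (21).
RF(k–ts) = (538 + 21) / 2226 = 559/2226 = 0.2511 → 25.1 cM.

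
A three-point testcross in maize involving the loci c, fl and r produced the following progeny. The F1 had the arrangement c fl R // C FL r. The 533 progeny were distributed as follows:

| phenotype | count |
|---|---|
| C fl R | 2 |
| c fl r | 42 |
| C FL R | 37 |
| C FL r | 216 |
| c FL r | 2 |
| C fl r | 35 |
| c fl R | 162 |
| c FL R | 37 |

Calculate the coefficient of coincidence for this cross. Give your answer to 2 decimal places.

The two rarest classes, C fl R and c FL r, are the double crossovers. Comparing them with the parentals, only the c allele has switched, so c is the middle locus and the order is r – c – fl.
r–c: (79 + 4)/533 = 0.1557; c–fl: (72 + 4)/533 = 0.1426.
Expected DCO frequency = 0.1557 × 0.1426 ≈ 0.02220; observed = 4/533 ≈ 0.00750.
Coefficient of coincidence = 0.00750/0.02220 ≈ 0.34.

0.34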